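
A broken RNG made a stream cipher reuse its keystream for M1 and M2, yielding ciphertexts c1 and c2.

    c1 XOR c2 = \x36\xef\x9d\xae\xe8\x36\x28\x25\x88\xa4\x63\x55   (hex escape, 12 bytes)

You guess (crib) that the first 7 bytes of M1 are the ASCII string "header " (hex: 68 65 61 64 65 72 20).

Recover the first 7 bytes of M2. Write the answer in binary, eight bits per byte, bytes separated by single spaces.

01011110 10001010 11111100 11001010 10001101 01000100 00001000

Since c1 ⊕ c2 = M1 ⊕ M2, XORing with the guessed M1 bytes yields the corresponding M2 bytes: M2 = (c1 ⊕ c2) ⊕ M1.
36 XOR 68 = 5e
ef XOR 65 = 8a
9d XOR 61 = fc
ae XOR 64 = ca
e8 XOR 65 = 8d
36 XOR 72 = 44
28 XOR 20 = 08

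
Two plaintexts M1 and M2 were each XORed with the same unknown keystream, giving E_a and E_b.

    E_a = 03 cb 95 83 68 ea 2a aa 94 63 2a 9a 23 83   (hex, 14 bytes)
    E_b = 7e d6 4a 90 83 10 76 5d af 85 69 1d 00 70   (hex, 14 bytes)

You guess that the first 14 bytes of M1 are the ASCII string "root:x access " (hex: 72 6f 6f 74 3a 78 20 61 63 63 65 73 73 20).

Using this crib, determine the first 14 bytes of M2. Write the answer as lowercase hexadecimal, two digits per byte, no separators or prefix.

First, E_a ⊕ E_b = (M1 ⊕ K) ⊕ (M2 ⊕ K) = M1 ⊕ M2, so the key drops out. Then M2 = (M1 ⊕ M2) ⊕ M1 over the first 14 bytes.
byte 0: (03 ⊕ 7e) ⊕ 72 = 7d ⊕ 72 = 0f
byte 1: (cb ⊕ d6) ⊕ 6f = 1d ⊕ 6f = 72
byte 2: (95 ⊕ 4a) ⊕ 6f = df ⊕ 6f = b0
byte 3: (83 ⊕ 90) ⊕ 74 = 13 ⊕ 74 = 67
byte 4: (68 ⊕ 83) ⊕ 3a = eb ⊕ 3a = d1
byte 5: (ea ⊕ 10) ⊕ 78 = fa ⊕ 78 = 82
byte 6: (2a ⊕ 76) ⊕ 20 = 5c ⊕ 20 = 7c
byte 7: (aa ⊕ 5d) ⊕ 61 = f7 ⊕ 61 = 96
byte 8: (94 ⊕ af) ⊕ 63 = 3b ⊕ 63 = 58
byte 9: (63 ⊕ 85) ⊕ 63 = e6 ⊕ 63 = 85
byte 10: (2a ⊕ 69) ⊕ 65 = 43 ⊕ 65 = 26
byte 11: (9a ⊕ 1d) ⊕ 73 = 87 ⊕ 73 = f4
byte 12: (23 ⊕ 00) ⊕ 73 = 23 ⊕ 73 = 50
byte 13: (83 ⊕ 70) ⊕ 20 = f3 ⊕ 20 = d3

0f72b067d1827c96588526f450d3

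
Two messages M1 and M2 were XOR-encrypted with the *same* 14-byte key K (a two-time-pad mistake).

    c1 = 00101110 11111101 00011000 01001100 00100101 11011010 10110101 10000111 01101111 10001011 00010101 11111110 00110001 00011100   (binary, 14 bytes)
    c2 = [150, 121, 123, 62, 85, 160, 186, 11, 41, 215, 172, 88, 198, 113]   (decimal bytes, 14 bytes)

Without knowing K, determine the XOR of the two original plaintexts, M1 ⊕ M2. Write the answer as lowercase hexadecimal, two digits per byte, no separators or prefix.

b8846372707a0f8c465cb9a6f76d

c1 ⊕ c2 = (M1 ⊕ K) ⊕ (M2 ⊕ K) = M1 ⊕ M2 — the shared key cancels under XOR.
byte 0: 2e xor 96 = b8
byte 1: fd xor 79 = 84
byte 2: 18 xor 7b = 63
byte 3: 4c xor 3e = 72
byte 4: 25 xor 55 = 70
byte 5: da xor a0 = 7a
byte 6: b5 xor ba = 0f
byte 7: 87 xor 0b = 8c
byte 8: 6f xor 29 = 46
byte 9: 8b xor d7 = 5c
byte 10: 15 xor ac = b9
byte 11: fe xor 58 = a6
byte 12: 31 xor c6 = f7
byte 13: 1c xor 71 = 6d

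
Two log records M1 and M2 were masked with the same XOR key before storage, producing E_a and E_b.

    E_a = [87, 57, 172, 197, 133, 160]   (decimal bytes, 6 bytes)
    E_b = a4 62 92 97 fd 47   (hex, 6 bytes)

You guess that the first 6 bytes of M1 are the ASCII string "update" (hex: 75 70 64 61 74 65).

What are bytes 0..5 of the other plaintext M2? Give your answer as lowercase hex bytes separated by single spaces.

First, E_a ⊕ E_b = (M1 ⊕ K) ⊕ (M2 ⊕ K) = M1 ⊕ M2, so the key drops out. Then M2 = (M1 ⊕ M2) ⊕ M1 over the first 6 bytes.
byte 0: (57 ^ a4) ^ 75 = f3 ^ 75 = 86
byte 1: (39 ^ 62) ^ 70 = 5b ^ 70 = 2b
byte 2: (ac ^ 92) ^ 64 = 3e ^ 64 = 5a
byte 3: (c5 ^ 97) ^ 61 = 52 ^ 61 = 33
byte 4: (85 ^ fd) ^ 74 = 78 ^ 74 = 0c
byte 5: (a0 ^ 47) ^ 65 = e7 ^ 65 = 82

86 2b 5a 33 0c 82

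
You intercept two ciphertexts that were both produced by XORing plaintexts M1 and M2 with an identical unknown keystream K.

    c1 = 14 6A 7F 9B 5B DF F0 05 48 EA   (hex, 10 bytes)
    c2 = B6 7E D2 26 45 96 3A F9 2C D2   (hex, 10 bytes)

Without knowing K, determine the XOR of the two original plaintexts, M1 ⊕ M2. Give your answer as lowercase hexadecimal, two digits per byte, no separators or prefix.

c1 ⊕ c2 = (M1 ⊕ K) ⊕ (M2 ⊕ K) = M1 ⊕ M2 — the shared key cancels under XOR.
 20 ⊕ 182 = 162
106 ⊕ 126 =  20
127 ⊕ 210 = 173
155 ⊕  38 = 189
 91 ⊕  69 =  30
223 ⊕ 150 =  73
240 ⊕  58 = 202
  5 ⊕ 249 = 252
 72 ⊕  44 = 100
234 ⊕ 210 =  56

a214adbd1e49cafc6438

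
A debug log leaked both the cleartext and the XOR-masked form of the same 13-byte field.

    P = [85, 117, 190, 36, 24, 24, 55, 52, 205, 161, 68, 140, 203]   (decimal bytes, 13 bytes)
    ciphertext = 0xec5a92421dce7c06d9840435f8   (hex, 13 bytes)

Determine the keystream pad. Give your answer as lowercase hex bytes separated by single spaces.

b9 2f 2c 66 05 d6 4b 32 14 25 40 b9 33

Since ciphertext = P ⊕ pad, XORing both sides with P gives pad = P ⊕ ciphertext.
byte 0: 55 XOR ec = b9
byte 1: 75 XOR 5a = 2f
byte 2: be XOR 92 = 2c
byte 3: 24 XOR 42 = 66
byte 4: 18 XOR 1d = 05
byte 5: 18 XOR ce = d6
byte 6: 37 XOR 7c = 4b
byte 7: 34 XOR 06 = 32
byte 8: cd XOR d9 = 14
byte 9: a1 XOR 84 = 25
byte 10: 44 XOR 04 = 40
byte 11: 8c XOR 35 = b9
byte 12: cb XOR f8 = 33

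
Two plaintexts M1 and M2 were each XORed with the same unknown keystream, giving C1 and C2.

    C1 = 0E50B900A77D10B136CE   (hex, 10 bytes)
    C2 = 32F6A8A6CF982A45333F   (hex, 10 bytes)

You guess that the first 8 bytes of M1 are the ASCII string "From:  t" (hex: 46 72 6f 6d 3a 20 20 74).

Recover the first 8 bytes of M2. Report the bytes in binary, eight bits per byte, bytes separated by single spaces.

01111010 11010100 01111110 11001011 01010010 11000101 00011010 10000000

First, C1 ⊕ C2 = (M1 ⊕ K) ⊕ (M2 ⊕ K) = M1 ⊕ M2, so the key drops out. Then M2 = (M1 ⊕ M2) ⊕ M1 over the first 8 bytes.
byte 0: (0e xor 32) xor 46 = 3c xor 46 = 7a
byte 1: (50 xor f6) xor 72 = a6 xor 72 = d4
byte 2: (b9 xor a8) xor 6f = 11 xor 6f = 7e
byte 3: (00 xor a6) xor 6d = a6 xor 6d = cb
byte 4: (a7 xor cf) xor 3a = 68 xor 3a = 52
byte 5: (7d xor 98) xor 20 = e5 xor 20 = c5
byte 6: (10 xor 2a) xor 20 = 3a xor 20 = 1a
byte 7: (b1 xor 45) xor 74 = f4 xor 74 = 80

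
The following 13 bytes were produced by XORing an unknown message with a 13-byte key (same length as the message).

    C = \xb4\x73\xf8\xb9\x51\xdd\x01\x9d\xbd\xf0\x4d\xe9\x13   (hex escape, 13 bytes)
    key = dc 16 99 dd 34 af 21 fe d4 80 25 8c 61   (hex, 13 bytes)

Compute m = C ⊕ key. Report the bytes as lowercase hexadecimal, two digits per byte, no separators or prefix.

180 XOR 220 = 104
115 XOR  22 = 101
248 XOR 153 =  97
185 XOR 221 = 100
 81 XOR  52 = 101
221 XOR 175 = 114
  1 XOR  33 =  32
157 XOR 254 =  99
189 XOR 212 = 105
240 XOR 128 = 112
 77 XOR  37 = 104
233 XOR 140 = 101
 19 XOR  97 = 114

68656164657220636970686572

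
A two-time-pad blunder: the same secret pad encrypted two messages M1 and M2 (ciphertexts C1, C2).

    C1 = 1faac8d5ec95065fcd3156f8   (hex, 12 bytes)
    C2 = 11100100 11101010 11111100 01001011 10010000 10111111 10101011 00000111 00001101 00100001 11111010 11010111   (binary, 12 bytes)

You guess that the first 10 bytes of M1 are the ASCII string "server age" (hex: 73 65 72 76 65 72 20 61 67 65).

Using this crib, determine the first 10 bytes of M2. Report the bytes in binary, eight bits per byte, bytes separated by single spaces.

10001000 00100101 01000110 11101000 00011001 01011000 10001101 00111001 10100111 01110101

First, C1 ⊕ C2 = (M1 ⊕ K) ⊕ (M2 ⊕ K) = M1 ⊕ M2, so the key drops out. Then M2 = (M1 ⊕ M2) ⊕ M1 over the first 10 bytes.
byte 0: (1f ^ e4) ^ 73 = fb ^ 73 = 88
byte 1: (aa ^ ea) ^ 65 = 40 ^ 65 = 25
byte 2: (c8 ^ fc) ^ 72 = 34 ^ 72 = 46
byte 3: (d5 ^ 4b) ^ 76 = 9e ^ 76 = e8
byte 4: (ec ^ 90) ^ 65 = 7c ^ 65 = 19
byte 5: (95 ^ bf) ^ 72 = 2a ^ 72 = 58
byte 6: (06 ^ ab) ^ 20 = ad ^ 20 = 8d
byte 7: (5f ^ 07) ^ 61 = 58 ^ 61 = 39
byte 8: (cd ^ 0d) ^ 67 = c0 ^ 67 = a7
byte 9: (31 ^ 21) ^ 65 = 10 ^ 65 = 75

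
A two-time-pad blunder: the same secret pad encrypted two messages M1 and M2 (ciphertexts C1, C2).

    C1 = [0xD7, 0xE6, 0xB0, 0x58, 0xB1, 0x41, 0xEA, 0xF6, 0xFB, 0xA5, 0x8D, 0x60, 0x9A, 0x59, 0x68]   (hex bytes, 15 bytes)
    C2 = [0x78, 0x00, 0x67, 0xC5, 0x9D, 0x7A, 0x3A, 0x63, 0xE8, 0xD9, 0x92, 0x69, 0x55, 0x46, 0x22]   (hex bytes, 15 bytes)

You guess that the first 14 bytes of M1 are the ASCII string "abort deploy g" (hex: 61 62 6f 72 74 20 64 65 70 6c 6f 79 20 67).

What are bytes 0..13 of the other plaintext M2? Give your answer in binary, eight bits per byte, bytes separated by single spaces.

11001110 10000100 10111000 11101111 01011000 00011011 10110100 11110000 01100011 00010000 01110000 01110000 11101111 01111000

First, C1 ⊕ C2 = (M1 ⊕ K) ⊕ (M2 ⊕ K) = M1 ⊕ M2, so the key drops out. Then M2 = (M1 ⊕ M2) ⊕ M1 over the first 14 bytes.
byte 0: (d7 xor 78) xor 61 = af xor 61 = ce
byte 1: (e6 xor 00) xor 62 = e6 xor 62 = 84
byte 2: (b0 xor 67) xor 6f = d7 xor 6f = b8
byte 3: (58 xor c5) xor 72 = 9d xor 72 = ef
byte 4: (b1 xor 9d) xor 74 = 2c xor 74 = 58
byte 5: (41 xor 7a) xor 20 = 3b xor 20 = 1b
byte 6: (ea xor 3a) xor 64 = d0 xor 64 = b4
byte 7: (f6 xor 63) xor 65 = 95 xor 65 = f0
byte 8: (fb xor e8) xor 70 = 13 xor 70 = 63
byte 9: (a5 xor d9) xor 6c = 7c xor 6c = 10
byte 10: (8d xor 92) xor 6f = 1f xor 6f = 70
byte 11: (60 xor 69) xor 79 = 09 xor 79 = 70
byte 12: (9a xor 55) xor 20 = cf xor 20 = ef
byte 13: (59 xor 46) xor 67 = 1f xor 67 = 78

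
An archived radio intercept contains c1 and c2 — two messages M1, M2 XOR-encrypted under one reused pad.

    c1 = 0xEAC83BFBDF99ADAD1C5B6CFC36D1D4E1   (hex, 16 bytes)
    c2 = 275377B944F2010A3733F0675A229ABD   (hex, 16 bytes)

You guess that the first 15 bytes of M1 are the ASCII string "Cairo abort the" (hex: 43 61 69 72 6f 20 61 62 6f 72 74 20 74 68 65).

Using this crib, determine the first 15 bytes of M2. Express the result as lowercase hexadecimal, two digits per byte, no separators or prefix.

First, c1 ⊕ c2 = (M1 ⊕ K) ⊕ (M2 ⊕ K) = M1 ⊕ M2, so the key drops out. Then M2 = (M1 ⊕ M2) ⊕ M1 over the first 15 bytes.
byte 0: (ea XOR 27) XOR 43 = cd XOR 43 = 8e
byte 1: (c8 XOR 53) XOR 61 = 9b XOR 61 = fa
byte 2: (3b XOR 77) XOR 69 = 4c XOR 69 = 25
byte 3: (fb XOR b9) XOR 72 = 42 XOR 72 = 30
byte 4: (df XOR 44) XOR 6f = 9b XOR 6f = f4
byte 5: (99 XOR f2) XOR 20 = 6b XOR 20 = 4b
byte 6: (ad XOR 01) XOR 61 = ac XOR 61 = cd
byte 7: (ad XOR 0a) XOR 62 = a7 XOR 62 = c5
byte 8: (1c XOR 37) XOR 6f = 2b XOR 6f = 44
byte 9: (5b XOR 33) XOR 72 = 68 XOR 72 = 1a
byte 10: (6c XOR f0) XOR 74 = 9c XOR 74 = e8
byte 11: (fc XOR 67) XOR 20 = 9b XOR 20 = bb
byte 12: (36 XOR 5a) XOR 74 = 6c XOR 74 = 18
byte 13: (d1 XOR 22) XOR 68 = f3 XOR 68 = 9b
byte 14: (d4 XOR 9a) XOR 65 = 4e XOR 65 = 2b

8efa2530f44bcdc5441ae8bb189b2b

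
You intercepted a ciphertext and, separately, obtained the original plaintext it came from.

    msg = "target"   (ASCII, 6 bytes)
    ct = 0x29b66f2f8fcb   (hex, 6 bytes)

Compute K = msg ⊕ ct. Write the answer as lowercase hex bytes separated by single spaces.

Since ct = msg ⊕ K, XORing both sides with msg gives K = msg ⊕ ct.
74 xor 29 = 5d
61 xor b6 = d7
72 xor 6f = 1d
67 xor 2f = 48
65 xor 8f = ea
74 xor cb = bf

5d d7 1d 48 ea bf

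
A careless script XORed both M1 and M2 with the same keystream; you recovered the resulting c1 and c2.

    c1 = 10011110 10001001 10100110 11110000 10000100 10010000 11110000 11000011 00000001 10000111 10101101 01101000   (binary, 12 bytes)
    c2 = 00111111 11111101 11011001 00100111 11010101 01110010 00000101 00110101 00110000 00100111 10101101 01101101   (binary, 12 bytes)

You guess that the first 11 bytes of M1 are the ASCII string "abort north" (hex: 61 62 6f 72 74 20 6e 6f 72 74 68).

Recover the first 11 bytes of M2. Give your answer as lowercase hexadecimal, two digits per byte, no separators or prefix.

c01610a525c29b9943d468

First, c1 ⊕ c2 = (M1 ⊕ K) ⊕ (M2 ⊕ K) = M1 ⊕ M2, so the key drops out. Then M2 = (M1 ⊕ M2) ⊕ M1 over the first 11 bytes.
byte 0: (9e xor 3f) xor 61 = a1 xor 61 = c0
byte 1: (89 xor fd) xor 62 = 74 xor 62 = 16
byte 2: (a6 xor d9) xor 6f = 7f xor 6f = 10
byte 3: (f0 xor 27) xor 72 = d7 xor 72 = a5
byte 4: (84 xor d5) xor 74 = 51 xor 74 = 25
byte 5: (90 xor 72) xor 20 = e2 xor 20 = c2
byte 6: (f0 xor 05) xor 6e = f5 xor 6e = 9b
byte 7: (c3 xor 35) xor 6f = f6 xor 6f = 99
byte 8: (01 xor 30) xor 72 = 31 xor 72 = 43
byte 9: (87 xor 27) xor 74 = a0 xor 74 = d4
byte 10: (ad xor ad) xor 68 = 00 xor 68 = 68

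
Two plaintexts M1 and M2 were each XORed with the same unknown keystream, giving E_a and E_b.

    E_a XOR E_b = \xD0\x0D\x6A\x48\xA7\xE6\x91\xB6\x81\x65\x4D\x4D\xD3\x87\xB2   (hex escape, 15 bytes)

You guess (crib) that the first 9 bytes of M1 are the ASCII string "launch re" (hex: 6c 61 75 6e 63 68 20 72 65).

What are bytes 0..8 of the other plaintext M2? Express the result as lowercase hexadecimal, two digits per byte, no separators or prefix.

bc6c1f26c48eb1c4e4

Since E_a ⊕ E_b = M1 ⊕ M2, XORing with the guessed M1 bytes yields the corresponding M2 bytes: M2 = (E_a ⊕ E_b) ⊕ M1.
byte 0: 208 ^ 108 = 188
byte 1:  13 ^  97 = 108
byte 2: 106 ^ 117 =  31
byte 3:  72 ^ 110 =  38
byte 4: 167 ^  99 = 196
byte 5: 230 ^ 104 = 142
byte 6: 145 ^  32 = 177
byte 7: 182 ^ 114 = 196
byte 8: 129 ^ 101 = 228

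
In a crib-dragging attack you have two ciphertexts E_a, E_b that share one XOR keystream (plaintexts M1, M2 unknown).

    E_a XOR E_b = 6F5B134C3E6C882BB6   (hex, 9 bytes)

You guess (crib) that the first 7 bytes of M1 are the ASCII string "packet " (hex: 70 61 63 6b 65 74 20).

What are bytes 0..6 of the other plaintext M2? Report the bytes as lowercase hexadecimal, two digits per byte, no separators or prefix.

Since E_a ⊕ E_b = M1 ⊕ M2, XORing with the guessed M1 bytes yields the corresponding M2 bytes: M2 = (E_a ⊕ E_b) ⊕ M1.
111 XOR 112 =  31
 91 XOR  97 =  58
 19 XOR  99 = 112
 76 XOR 107 =  39
 62 XOR 101 =  91
108 XOR 116 =  24
136 XOR  32 = 168

1f3a70275b18a8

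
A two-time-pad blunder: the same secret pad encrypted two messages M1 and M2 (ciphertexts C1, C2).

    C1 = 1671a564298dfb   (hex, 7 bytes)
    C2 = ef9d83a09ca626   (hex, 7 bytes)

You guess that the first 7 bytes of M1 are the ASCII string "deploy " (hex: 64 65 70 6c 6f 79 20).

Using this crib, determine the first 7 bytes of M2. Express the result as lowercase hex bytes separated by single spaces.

First, C1 ⊕ C2 = (M1 ⊕ K) ⊕ (M2 ⊕ K) = M1 ⊕ M2, so the key drops out. Then M2 = (M1 ⊕ M2) ⊕ M1 over the first 7 bytes.
byte 0: (16 XOR ef) XOR 64 = f9 XOR 64 = 9d
byte 1: (71 XOR 9d) XOR 65 = ec XOR 65 = 89
byte 2: (a5 XOR 83) XOR 70 = 26 XOR 70 = 56
byte 3: (64 XOR a0) XOR 6c = c4 XOR 6c = a8
byte 4: (29 XOR 9c) XOR 6f = b5 XOR 6f = da
byte 5: (8d XOR a6) XOR 79 = 2b XOR 79 = 52
byte 6: (fb XOR 26) XOR 20 = dd XOR 20 = fd

9d 89 56 a8 da 52 fd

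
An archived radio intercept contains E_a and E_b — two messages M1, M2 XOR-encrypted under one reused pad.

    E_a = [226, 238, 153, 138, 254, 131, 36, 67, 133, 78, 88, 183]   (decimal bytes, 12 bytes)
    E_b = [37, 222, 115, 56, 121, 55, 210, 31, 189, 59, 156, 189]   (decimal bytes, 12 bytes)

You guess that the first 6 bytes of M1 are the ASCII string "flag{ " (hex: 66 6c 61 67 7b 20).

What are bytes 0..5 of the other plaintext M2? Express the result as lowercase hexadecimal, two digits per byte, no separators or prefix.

First, E_a ⊕ E_b = (M1 ⊕ K) ⊕ (M2 ⊕ K) = M1 ⊕ M2, so the key drops out. Then M2 = (M1 ⊕ M2) ⊕ M1 over the first 6 bytes.
byte 0: (e2 XOR 25) XOR 66 = c7 XOR 66 = a1
byte 1: (ee XOR de) XOR 6c = 30 XOR 6c = 5c
byte 2: (99 XOR 73) XOR 61 = ea XOR 61 = 8b
byte 3: (8a XOR 38) XOR 67 = b2 XOR 67 = d5
byte 4: (fe XOR 79) XOR 7b = 87 XOR 7b = fc
byte 5: (83 XOR 37) XOR 20 = b4 XOR 20 = 94

a15c8bd5fc94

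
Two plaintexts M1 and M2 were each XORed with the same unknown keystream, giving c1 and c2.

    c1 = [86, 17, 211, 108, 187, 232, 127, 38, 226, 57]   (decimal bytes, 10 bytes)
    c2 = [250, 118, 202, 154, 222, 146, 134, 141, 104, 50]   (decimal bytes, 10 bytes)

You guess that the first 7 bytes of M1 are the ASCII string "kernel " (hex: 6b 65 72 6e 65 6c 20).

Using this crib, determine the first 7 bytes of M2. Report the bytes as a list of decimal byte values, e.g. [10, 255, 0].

First, c1 ⊕ c2 = (M1 ⊕ K) ⊕ (M2 ⊕ K) = M1 ⊕ M2, so the key drops out. Then M2 = (M1 ⊕ M2) ⊕ M1 over the first 7 bytes.
byte 0: (56 ^ fa) ^ 6b = ac ^ 6b = c7
byte 1: (11 ^ 76) ^ 65 = 67 ^ 65 = 02
byte 2: (d3 ^ ca) ^ 72 = 19 ^ 72 = 6b
byte 3: (6c ^ 9a) ^ 6e = f6 ^ 6e = 98
byte 4: (bb ^ de) ^ 65 = 65 ^ 65 = 00
byte 5: (e8 ^ 92) ^ 6c = 7a ^ 6c = 16
byte 6: (7f ^ 86) ^ 20 = f9 ^ 20 = d9

[199, 2, 107, 152, 0, 22, 217]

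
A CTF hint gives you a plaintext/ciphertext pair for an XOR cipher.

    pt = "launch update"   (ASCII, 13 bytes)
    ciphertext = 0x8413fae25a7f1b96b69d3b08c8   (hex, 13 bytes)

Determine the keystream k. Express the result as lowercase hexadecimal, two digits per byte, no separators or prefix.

Since ciphertext = pt ⊕ k, XORing both sides with pt gives k = pt ⊕ ciphertext.
01101100 xor 10000100 = 11101000
01100001 xor 00010011 = 01110010
01110101 xor 11111010 = 10001111
01101110 xor 11100010 = 10001100
01100011 xor 01011010 = 00111001
01101000 xor 01111111 = 00010111
00100000 xor 00011011 = 00111011
01110101 xor 10010110 = 11100011
01110000 xor 10110110 = 11000110
01100100 xor 10011101 = 11111001
01100001 xor 00111011 = 01011010
01110100 xor 00001000 = 01111100
01100101 xor 11001000 = 10101101

e8728f8c39173be3c6f95a7cad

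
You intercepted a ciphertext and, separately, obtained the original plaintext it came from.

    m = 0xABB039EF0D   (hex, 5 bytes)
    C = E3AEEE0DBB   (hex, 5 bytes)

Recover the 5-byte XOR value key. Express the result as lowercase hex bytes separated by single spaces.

Since C = m ⊕ key, XORing both sides with m gives key = m ⊕ C.
ab ⊕ e3 = 48
b0 ⊕ ae = 1e
39 ⊕ ee = d7
ef ⊕ 0d = e2
0d ⊕ bb = b6

48 1e d7 e2 b6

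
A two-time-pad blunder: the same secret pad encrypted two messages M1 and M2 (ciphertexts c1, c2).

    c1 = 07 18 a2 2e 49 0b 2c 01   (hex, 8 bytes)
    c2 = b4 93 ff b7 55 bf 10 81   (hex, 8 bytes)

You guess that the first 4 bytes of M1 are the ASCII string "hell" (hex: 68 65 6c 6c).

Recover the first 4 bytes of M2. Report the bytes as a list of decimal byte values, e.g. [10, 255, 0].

First, c1 ⊕ c2 = (M1 ⊕ K) ⊕ (M2 ⊕ K) = M1 ⊕ M2, so the key drops out. Then M2 = (M1 ⊕ M2) ⊕ M1 over the first 4 bytes.
byte 0: (07 XOR b4) XOR 68 = b3 XOR 68 = db
byte 1: (18 XOR 93) XOR 65 = 8b XOR 65 = ee
byte 2: (a2 XOR ff) XOR 6c = 5d XOR 6c = 31
byte 3: (2e XOR b7) XOR 6c = 99 XOR 6c = f5

[219, 238, 49, 245]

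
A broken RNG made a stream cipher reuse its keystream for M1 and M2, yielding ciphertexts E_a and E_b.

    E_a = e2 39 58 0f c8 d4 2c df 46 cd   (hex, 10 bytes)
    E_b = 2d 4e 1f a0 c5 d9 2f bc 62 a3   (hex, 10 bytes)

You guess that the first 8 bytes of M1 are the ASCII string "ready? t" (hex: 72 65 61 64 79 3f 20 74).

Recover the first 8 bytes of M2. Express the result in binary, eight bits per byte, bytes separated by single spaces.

10111101 00010010 00100110 11001011 01110100 00110010 00100011 00010111

First, E_a ⊕ E_b = (M1 ⊕ K) ⊕ (M2 ⊕ K) = M1 ⊕ M2, so the key drops out. Then M2 = (M1 ⊕ M2) ⊕ M1 over the first 8 bytes.
byte 0: (e2 XOR 2d) XOR 72 = cf XOR 72 = bd
byte 1: (39 XOR 4e) XOR 65 = 77 XOR 65 = 12
byte 2: (58 XOR 1f) XOR 61 = 47 XOR 61 = 26
byte 3: (0f XOR a0) XOR 64 = af XOR 64 = cb
byte 4: (c8 XOR c5) XOR 79 = 0d XOR 79 = 74
byte 5: (d4 XOR d9) XOR 3f = 0d XOR 3f = 32
byte 6: (2c XOR 2f) XOR 20 = 03 XOR 20 = 23
byte 7: (df XOR bc) XOR 74 = 63 XOR 74 = 17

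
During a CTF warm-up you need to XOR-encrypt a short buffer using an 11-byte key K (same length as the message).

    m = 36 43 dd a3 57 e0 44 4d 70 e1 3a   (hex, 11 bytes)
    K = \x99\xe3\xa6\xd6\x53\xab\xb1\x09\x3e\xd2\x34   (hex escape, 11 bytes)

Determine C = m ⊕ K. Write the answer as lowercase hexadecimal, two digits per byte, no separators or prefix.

afa07b75044bf5444e330e

byte 0:  54 xor 153 = 175
byte 1:  67 xor 227 = 160
byte 2: 221 xor 166 = 123
byte 3: 163 xor 214 = 117
byte 4:  87 xor  83 =   4
byte 5: 224 xor 171 =  75
byte 6:  68 xor 177 = 245
byte 7:  77 xor   9 =  68
byte 8: 112 xor  62 =  78
byte 9: 225 xor 210 =  51
byte 10:  58 xor  52 =  14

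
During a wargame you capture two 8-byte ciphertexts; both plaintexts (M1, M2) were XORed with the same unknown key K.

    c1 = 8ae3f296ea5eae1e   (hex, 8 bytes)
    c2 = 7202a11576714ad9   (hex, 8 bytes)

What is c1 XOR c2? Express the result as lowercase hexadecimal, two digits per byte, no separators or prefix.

f8e153839c2fe4c7

c1 ⊕ c2 = (M1 ⊕ K) ⊕ (M2 ⊕ K) = M1 ⊕ M2 — the shared key cancels under XOR.
138 ⊕ 114 = 248
227 ⊕   2 = 225
242 ⊕ 161 =  83
150 ⊕  21 = 131
234 ⊕ 118 = 156
 94 ⊕ 113 =  47
174 ⊕  74 = 228
 30 ⊕ 217 = 199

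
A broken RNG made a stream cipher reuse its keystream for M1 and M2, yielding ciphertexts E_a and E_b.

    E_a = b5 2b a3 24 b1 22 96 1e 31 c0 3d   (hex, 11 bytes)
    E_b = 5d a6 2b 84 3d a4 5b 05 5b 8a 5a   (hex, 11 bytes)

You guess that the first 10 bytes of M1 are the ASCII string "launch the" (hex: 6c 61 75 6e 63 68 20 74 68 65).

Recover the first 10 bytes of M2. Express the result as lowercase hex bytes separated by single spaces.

First, E_a ⊕ E_b = (M1 ⊕ K) ⊕ (M2 ⊕ K) = M1 ⊕ M2, so the key drops out. Then M2 = (M1 ⊕ M2) ⊕ M1 over the first 10 bytes.
byte 0: (b5 ^ 5d) ^ 6c = e8 ^ 6c = 84
byte 1: (2b ^ a6) ^ 61 = 8d ^ 61 = ec
byte 2: (a3 ^ 2b) ^ 75 = 88 ^ 75 = fd
byte 3: (24 ^ 84) ^ 6e = a0 ^ 6e = ce
byte 4: (b1 ^ 3d) ^ 63 = 8c ^ 63 = ef
byte 5: (22 ^ a4) ^ 68 = 86 ^ 68 = ee
byte 6: (96 ^ 5b) ^ 20 = cd ^ 20 = ed
byte 7: (1e ^ 05) ^ 74 = 1b ^ 74 = 6f
byte 8: (31 ^ 5b) ^ 68 = 6a ^ 68 = 02
byte 9: (c0 ^ 8a) ^ 65 = 4a ^ 65 = 2f

84 ec fd ce ef ee ed 6f 02 2f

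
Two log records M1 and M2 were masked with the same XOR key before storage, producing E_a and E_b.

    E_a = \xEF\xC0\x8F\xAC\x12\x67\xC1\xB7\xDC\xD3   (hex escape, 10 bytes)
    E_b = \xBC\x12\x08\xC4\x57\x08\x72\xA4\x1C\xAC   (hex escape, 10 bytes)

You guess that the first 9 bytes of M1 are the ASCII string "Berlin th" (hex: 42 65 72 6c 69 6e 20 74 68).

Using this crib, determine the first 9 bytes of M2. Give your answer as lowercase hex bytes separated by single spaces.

First, E_a ⊕ E_b = (M1 ⊕ K) ⊕ (M2 ⊕ K) = M1 ⊕ M2, so the key drops out. Then M2 = (M1 ⊕ M2) ⊕ M1 over the first 9 bytes.
byte 0: (ef ^ bc) ^ 42 = 53 ^ 42 = 11
byte 1: (c0 ^ 12) ^ 65 = d2 ^ 65 = b7
byte 2: (8f ^ 08) ^ 72 = 87 ^ 72 = f5
byte 3: (ac ^ c4) ^ 6c = 68 ^ 6c = 04
byte 4: (12 ^ 57) ^ 69 = 45 ^ 69 = 2c
byte 5: (67 ^ 08) ^ 6e = 6f ^ 6e = 01
byte 6: (c1 ^ 72) ^ 20 = b3 ^ 20 = 93
byte 7: (b7 ^ a4) ^ 74 = 13 ^ 74 = 67
byte 8: (dc ^ 1c) ^ 68 = c0 ^ 68 = a8

11 b7 f5 04 2c 01 93 67 a8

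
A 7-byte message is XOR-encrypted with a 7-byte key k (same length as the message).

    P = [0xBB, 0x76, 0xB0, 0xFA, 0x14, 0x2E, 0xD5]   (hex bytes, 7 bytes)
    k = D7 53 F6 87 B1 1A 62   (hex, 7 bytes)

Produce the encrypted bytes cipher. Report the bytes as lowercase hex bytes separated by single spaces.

byte 0: 187 ^ 215 = 108
byte 1: 118 ^  83 =  37
byte 2: 176 ^ 246 =  70
byte 3: 250 ^ 135 = 125
byte 4:  20 ^ 177 = 165
byte 5:  46 ^  26 =  52
byte 6: 213 ^  98 = 183

6c 25 46 7d a5 34 b7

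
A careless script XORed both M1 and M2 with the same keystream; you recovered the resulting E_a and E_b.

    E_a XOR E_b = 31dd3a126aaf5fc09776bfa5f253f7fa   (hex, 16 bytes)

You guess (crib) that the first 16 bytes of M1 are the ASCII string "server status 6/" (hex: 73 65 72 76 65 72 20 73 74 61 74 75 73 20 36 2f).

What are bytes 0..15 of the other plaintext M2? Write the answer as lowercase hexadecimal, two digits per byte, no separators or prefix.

Since E_a ⊕ E_b = M1 ⊕ M2, XORing with the guessed M1 bytes yields the corresponding M2 bytes: M2 = (E_a ⊕ E_b) ⊕ M1.
byte 0: 00110001 ^ 01110011 = 01000010
byte 1: 11011101 ^ 01100101 = 10111000
byte 2: 00111010 ^ 01110010 = 01001000
byte 3: 00010010 ^ 01110110 = 01100100
byte 4: 01101010 ^ 01100101 = 00001111
byte 5: 10101111 ^ 01110010 = 11011101
byte 6: 01011111 ^ 00100000 = 01111111
byte 7: 11000000 ^ 01110011 = 10110011
byte 8: 10010111 ^ 01110100 = 11100011
byte 9: 01110110 ^ 01100001 = 00010111
byte 10: 10111111 ^ 01110100 = 11001011
byte 11: 10100101 ^ 01110101 = 11010000
byte 12: 11110010 ^ 01110011 = 10000001
byte 13: 01010011 ^ 00100000 = 01110011
byte 14: 11110111 ^ 00110110 = 11000001
byte 15: 11111010 ^ 00101111 = 11010101

42b848640fdd7fb3e317cbd08173c1d5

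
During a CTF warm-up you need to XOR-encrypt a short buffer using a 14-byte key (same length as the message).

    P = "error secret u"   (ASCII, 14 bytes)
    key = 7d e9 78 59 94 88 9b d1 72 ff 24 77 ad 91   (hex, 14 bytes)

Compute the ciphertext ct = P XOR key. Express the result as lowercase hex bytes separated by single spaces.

18 9b 0a 36 e6 a8 e8 b4 11 8d 41 03 8d e4

101 ⊕ 125 =  24
114 ⊕ 233 = 155
114 ⊕ 120 =  10
111 ⊕  89 =  54
114 ⊕ 148 = 230
 32 ⊕ 136 = 168
115 ⊕ 155 = 232
101 ⊕ 209 = 180
 99 ⊕ 114 =  17
114 ⊕ 255 = 141
101 ⊕  36 =  65
116 ⊕ 119 =   3
 32 ⊕ 173 = 141
117 ⊕ 145 = 228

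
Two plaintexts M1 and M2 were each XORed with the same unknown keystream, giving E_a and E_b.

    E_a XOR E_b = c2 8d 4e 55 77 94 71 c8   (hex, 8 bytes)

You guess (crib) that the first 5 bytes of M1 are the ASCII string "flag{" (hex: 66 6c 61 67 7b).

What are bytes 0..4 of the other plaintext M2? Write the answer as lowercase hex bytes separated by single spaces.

Since E_a ⊕ E_b = M1 ⊕ M2, XORing with the guessed M1 bytes yields the corresponding M2 bytes: M2 = (E_a ⊕ E_b) ⊕ M1.
c2 XOR 66 = a4
8d XOR 6c = e1
4e XOR 61 = 2f
55 XOR 67 = 32
77 XOR 7b = 0c

a4 e1 2f 32 0c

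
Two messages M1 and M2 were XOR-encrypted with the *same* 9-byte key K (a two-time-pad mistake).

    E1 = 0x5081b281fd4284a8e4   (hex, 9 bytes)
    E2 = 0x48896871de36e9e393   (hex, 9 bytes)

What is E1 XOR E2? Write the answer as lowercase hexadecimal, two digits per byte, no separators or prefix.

E1 ⊕ E2 = (M1 ⊕ K) ⊕ (M2 ⊕ K) = M1 ⊕ M2 — the shared key cancels under XOR.
byte 0: 50 ⊕ 48 = 18
byte 1: 81 ⊕ 89 = 08
byte 2: b2 ⊕ 68 = da
byte 3: 81 ⊕ 71 = f0
byte 4: fd ⊕ de = 23
byte 5: 42 ⊕ 36 = 74
byte 6: 84 ⊕ e9 = 6d
byte 7: a8 ⊕ e3 = 4b
byte 8: e4 ⊕ 93 = 77

1808daf023746d4b77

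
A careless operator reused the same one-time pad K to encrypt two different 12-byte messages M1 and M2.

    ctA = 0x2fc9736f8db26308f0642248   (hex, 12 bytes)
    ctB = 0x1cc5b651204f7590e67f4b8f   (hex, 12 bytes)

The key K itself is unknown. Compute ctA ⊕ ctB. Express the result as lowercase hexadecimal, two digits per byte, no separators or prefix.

ctA ⊕ ctB = (M1 ⊕ K) ⊕ (M2 ⊕ K) = M1 ⊕ M2 — the shared key cancels under XOR.
byte 0: 2f XOR 1c = 33
byte 1: c9 XOR c5 = 0c
byte 2: 73 XOR b6 = c5
byte 3: 6f XOR 51 = 3e
byte 4: 8d XOR 20 = ad
byte 5: b2 XOR 4f = fd
byte 6: 63 XOR 75 = 16
byte 7: 08 XOR 90 = 98
byte 8: f0 XOR e6 = 16
byte 9: 64 XOR 7f = 1b
byte 10: 22 XOR 4b = 69
byte 11: 48 XOR 8f = c7

330cc53eadfd1698161b69c7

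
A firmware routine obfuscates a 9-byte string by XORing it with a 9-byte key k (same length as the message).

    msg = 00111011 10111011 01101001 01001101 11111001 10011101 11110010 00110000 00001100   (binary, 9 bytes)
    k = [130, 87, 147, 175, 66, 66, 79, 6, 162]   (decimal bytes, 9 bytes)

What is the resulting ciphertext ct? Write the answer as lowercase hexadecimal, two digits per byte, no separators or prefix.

XOR is its own inverse, so applying the key byte-wise gives the result directly.
3b xor 82 = b9
bb xor 57 = ec
69 xor 93 = fa
4d xor af = e2
f9 xor 42 = bb
9d xor 42 = df
f2 xor 4f = bd
30 xor 06 = 36
0c xor a2 = ae

b9ecfae2bbdfbd36ae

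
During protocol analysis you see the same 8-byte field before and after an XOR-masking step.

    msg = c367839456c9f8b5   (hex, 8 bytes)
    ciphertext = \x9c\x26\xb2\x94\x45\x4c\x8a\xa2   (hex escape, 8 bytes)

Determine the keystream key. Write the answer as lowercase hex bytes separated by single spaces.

Since ciphertext = msg ⊕ key, XORing both sides with msg gives key = msg ⊕ ciphertext.
byte 0: c3 ^ 9c = 5f
byte 1: 67 ^ 26 = 41
byte 2: 83 ^ b2 = 31
byte 3: 94 ^ 94 = 00
byte 4: 56 ^ 45 = 13
byte 5: c9 ^ 4c = 85
byte 6: f8 ^ 8a = 72
byte 7: b5 ^ a2 = 17

5f 41 31 00 13 85 72 17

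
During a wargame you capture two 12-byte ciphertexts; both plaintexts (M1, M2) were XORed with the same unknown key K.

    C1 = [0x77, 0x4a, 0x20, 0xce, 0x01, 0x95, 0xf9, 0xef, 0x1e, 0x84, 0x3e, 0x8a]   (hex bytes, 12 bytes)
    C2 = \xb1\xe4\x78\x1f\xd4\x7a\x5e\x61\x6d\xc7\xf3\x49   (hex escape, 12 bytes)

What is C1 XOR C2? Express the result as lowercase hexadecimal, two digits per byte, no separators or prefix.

C1 ⊕ C2 = (M1 ⊕ K) ⊕ (M2 ⊕ K) = M1 ⊕ M2 — the shared key cancels under XOR.
01110111 ⊕ 10110001 = 11000110
01001010 ⊕ 11100100 = 10101110
00100000 ⊕ 01111000 = 01011000
11001110 ⊕ 00011111 = 11010001
00000001 ⊕ 11010100 = 11010101
10010101 ⊕ 01111010 = 11101111
11111001 ⊕ 01011110 = 10100111
11101111 ⊕ 01100001 = 10001110
00011110 ⊕ 01101101 = 01110011
10000100 ⊕ 11000111 = 01000011
00111110 ⊕ 11110011 = 11001101
10001010 ⊕ 01001001 = 11000011

c6ae58d1d5efa78e7343cdc3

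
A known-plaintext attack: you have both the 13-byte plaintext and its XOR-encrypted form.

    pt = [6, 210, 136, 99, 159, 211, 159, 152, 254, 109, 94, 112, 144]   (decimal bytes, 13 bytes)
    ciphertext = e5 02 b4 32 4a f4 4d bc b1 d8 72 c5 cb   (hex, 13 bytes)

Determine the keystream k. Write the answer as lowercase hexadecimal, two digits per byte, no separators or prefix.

Since ciphertext = pt ⊕ k, XORing both sides with pt gives k = pt ⊕ ciphertext.
byte 0: 00000110 ⊕ 11100101 = 11100011
byte 1: 11010010 ⊕ 00000010 = 11010000
byte 2: 10001000 ⊕ 10110100 = 00111100
byte 3: 01100011 ⊕ 00110010 = 01010001
byte 4: 10011111 ⊕ 01001010 = 11010101
byte 5: 11010011 ⊕ 11110100 = 00100111
byte 6: 10011111 ⊕ 01001101 = 11010010
byte 7: 10011000 ⊕ 10111100 = 00100100
byte 8: 11111110 ⊕ 10110001 = 01001111
byte 9: 01101101 ⊕ 11011000 = 10110101
byte 10: 01011110 ⊕ 01110010 = 00101100
byte 11: 01110000 ⊕ 11000101 = 10110101
byte 12: 10010000 ⊕ 11001011 = 01011011

e3d03c51d527d2244fb52cb55b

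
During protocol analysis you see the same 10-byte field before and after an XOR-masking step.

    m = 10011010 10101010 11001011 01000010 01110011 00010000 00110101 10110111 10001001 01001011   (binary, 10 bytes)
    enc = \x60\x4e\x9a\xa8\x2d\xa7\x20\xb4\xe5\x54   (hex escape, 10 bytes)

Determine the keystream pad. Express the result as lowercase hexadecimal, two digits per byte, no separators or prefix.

fae451ea5eb715036c1f

Since enc = m ⊕ pad, XORing both sides with m gives pad = m ⊕ enc.
154 xor  96 = 250
170 xor  78 = 228
203 xor 154 =  81
 66 xor 168 = 234
115 xor  45 =  94
 16 xor 167 = 183
 53 xor  32 =  21
183 xor 180 =   3
137 xor 229 = 108
 75 xor  84 =  31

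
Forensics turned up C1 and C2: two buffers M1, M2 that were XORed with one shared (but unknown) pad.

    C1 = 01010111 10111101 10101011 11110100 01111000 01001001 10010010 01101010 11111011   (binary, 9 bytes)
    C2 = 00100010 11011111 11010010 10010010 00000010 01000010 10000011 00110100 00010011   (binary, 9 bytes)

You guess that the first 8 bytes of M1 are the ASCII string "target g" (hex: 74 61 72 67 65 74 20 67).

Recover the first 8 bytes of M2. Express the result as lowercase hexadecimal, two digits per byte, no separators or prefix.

01030b011f7f3139

First, C1 ⊕ C2 = (M1 ⊕ K) ⊕ (M2 ⊕ K) = M1 ⊕ M2, so the key drops out. Then M2 = (M1 ⊕ M2) ⊕ M1 over the first 8 bytes.
byte 0: (57 xor 22) xor 74 = 75 xor 74 = 01
byte 1: (bd xor df) xor 61 = 62 xor 61 = 03
byte 2: (ab xor d2) xor 72 = 79 xor 72 = 0b
byte 3: (f4 xor 92) xor 67 = 66 xor 67 = 01
byte 4: (78 xor 02) xor 65 = 7a xor 65 = 1f
byte 5: (49 xor 42) xor 74 = 0b xor 74 = 7f
byte 6: (92 xor 83) xor 20 = 11 xor 20 = 31
byte 7: (6a xor 34) xor 67 = 5e xor 67 = 39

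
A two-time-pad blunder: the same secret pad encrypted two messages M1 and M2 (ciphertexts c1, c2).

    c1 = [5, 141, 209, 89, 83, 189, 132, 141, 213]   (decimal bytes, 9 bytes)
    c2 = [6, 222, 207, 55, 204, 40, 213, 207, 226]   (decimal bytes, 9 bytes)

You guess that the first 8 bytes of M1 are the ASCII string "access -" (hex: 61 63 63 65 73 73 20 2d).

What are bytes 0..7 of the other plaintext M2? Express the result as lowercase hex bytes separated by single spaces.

First, c1 ⊕ c2 = (M1 ⊕ K) ⊕ (M2 ⊕ K) = M1 ⊕ M2, so the key drops out. Then M2 = (M1 ⊕ M2) ⊕ M1 over the first 8 bytes.
byte 0: (05 ⊕ 06) ⊕ 61 = 03 ⊕ 61 = 62
byte 1: (8d ⊕ de) ⊕ 63 = 53 ⊕ 63 = 30
byte 2: (d1 ⊕ cf) ⊕ 63 = 1e ⊕ 63 = 7d
byte 3: (59 ⊕ 37) ⊕ 65 = 6e ⊕ 65 = 0b
byte 4: (53 ⊕ cc) ⊕ 73 = 9f ⊕ 73 = ec
byte 5: (bd ⊕ 28) ⊕ 73 = 95 ⊕ 73 = e6
byte 6: (84 ⊕ d5) ⊕ 20 = 51 ⊕ 20 = 71
byte 7: (8d ⊕ cf) ⊕ 2d = 42 ⊕ 2d = 6f

62 30 7d 0b ec e6 71 6f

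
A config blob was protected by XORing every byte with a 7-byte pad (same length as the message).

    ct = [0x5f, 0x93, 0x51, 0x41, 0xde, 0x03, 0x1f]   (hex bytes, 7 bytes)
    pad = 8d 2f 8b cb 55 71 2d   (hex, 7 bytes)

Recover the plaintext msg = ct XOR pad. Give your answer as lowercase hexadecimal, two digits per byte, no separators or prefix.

d2bcda8a8b7232

5f ^ 8d = d2
93 ^ 2f = bc
51 ^ 8b = da
41 ^ cb = 8a
de ^ 55 = 8b
03 ^ 71 = 72
1f ^ 2d = 32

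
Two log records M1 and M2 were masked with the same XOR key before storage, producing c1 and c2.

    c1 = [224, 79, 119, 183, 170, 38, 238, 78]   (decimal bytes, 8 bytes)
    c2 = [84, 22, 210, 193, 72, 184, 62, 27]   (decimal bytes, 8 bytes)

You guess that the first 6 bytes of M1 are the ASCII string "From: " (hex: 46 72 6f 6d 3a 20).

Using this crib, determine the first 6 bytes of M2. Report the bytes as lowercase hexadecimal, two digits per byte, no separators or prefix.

First, c1 ⊕ c2 = (M1 ⊕ K) ⊕ (M2 ⊕ K) = M1 ⊕ M2, so the key drops out. Then M2 = (M1 ⊕ M2) ⊕ M1 over the first 6 bytes.
byte 0: (e0 ⊕ 54) ⊕ 46 = b4 ⊕ 46 = f2
byte 1: (4f ⊕ 16) ⊕ 72 = 59 ⊕ 72 = 2b
byte 2: (77 ⊕ d2) ⊕ 6f = a5 ⊕ 6f = ca
byte 3: (b7 ⊕ c1) ⊕ 6d = 76 ⊕ 6d = 1b
byte 4: (aa ⊕ 48) ⊕ 3a = e2 ⊕ 3a = d8
byte 5: (26 ⊕ b8) ⊕ 20 = 9e ⊕ 20 = be

f22bca1bd8be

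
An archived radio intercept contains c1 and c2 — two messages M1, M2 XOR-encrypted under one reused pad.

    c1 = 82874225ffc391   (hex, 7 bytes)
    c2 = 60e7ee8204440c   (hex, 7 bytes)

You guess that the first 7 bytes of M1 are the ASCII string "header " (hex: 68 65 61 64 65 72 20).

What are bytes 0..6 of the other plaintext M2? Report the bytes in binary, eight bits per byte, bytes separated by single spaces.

10001010 00000101 11001101 11000011 10011110 11110101 10111101

First, c1 ⊕ c2 = (M1 ⊕ K) ⊕ (M2 ⊕ K) = M1 ⊕ M2, so the key drops out. Then M2 = (M1 ⊕ M2) ⊕ M1 over the first 7 bytes.
byte 0: (82 XOR 60) XOR 68 = e2 XOR 68 = 8a
byte 1: (87 XOR e7) XOR 65 = 60 XOR 65 = 05
byte 2: (42 XOR ee) XOR 61 = ac XOR 61 = cd
byte 3: (25 XOR 82) XOR 64 = a7 XOR 64 = c3
byte 4: (ff XOR 04) XOR 65 = fb XOR 65 = 9e
byte 5: (c3 XOR 44) XOR 72 = 87 XOR 72 = f5
byte 6: (91 XOR 0c) XOR 20 = 9d XOR 20 = bd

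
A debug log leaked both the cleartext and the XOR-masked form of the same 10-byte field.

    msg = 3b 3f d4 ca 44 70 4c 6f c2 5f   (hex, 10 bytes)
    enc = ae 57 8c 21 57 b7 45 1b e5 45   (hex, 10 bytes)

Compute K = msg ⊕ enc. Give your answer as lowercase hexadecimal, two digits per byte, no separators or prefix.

956858eb13c70974271a

Since enc = msg ⊕ K, XORing both sides with msg gives K = msg ⊕ enc.
3b ⊕ ae = 95
3f ⊕ 57 = 68
d4 ⊕ 8c = 58
ca ⊕ 21 = eb
44 ⊕ 57 = 13
70 ⊕ b7 = c7
4c ⊕ 45 = 09
6f ⊕ 1b = 74
c2 ⊕ e5 = 27
5f ⊕ 45 = 1a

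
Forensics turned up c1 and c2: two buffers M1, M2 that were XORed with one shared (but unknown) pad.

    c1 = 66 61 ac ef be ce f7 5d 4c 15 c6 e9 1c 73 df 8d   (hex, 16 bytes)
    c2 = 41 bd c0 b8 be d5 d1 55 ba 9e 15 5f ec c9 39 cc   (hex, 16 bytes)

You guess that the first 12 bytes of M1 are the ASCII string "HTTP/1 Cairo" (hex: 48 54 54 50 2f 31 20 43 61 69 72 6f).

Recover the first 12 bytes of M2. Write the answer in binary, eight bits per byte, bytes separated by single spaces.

First, c1 ⊕ c2 = (M1 ⊕ K) ⊕ (M2 ⊕ K) = M1 ⊕ M2, so the key drops out. Then M2 = (M1 ⊕ M2) ⊕ M1 over the first 12 bytes.
byte 0: (66 XOR 41) XOR 48 = 27 XOR 48 = 6f
byte 1: (61 XOR bd) XOR 54 = dc XOR 54 = 88
byte 2: (ac XOR c0) XOR 54 = 6c XOR 54 = 38
byte 3: (ef XOR b8) XOR 50 = 57 XOR 50 = 07
byte 4: (be XOR be) XOR 2f = 00 XOR 2f = 2f
byte 5: (ce XOR d5) XOR 31 = 1b XOR 31 = 2a
byte 6: (f7 XOR d1) XOR 20 = 26 XOR 20 = 06
byte 7: (5d XOR 55) XOR 43 = 08 XOR 43 = 4b
byte 8: (4c XOR ba) XOR 61 = f6 XOR 61 = 97
byte 9: (15 XOR 9e) XOR 69 = 8b XOR 69 = e2
byte 10: (c6 XOR 15) XOR 72 = d3 XOR 72 = a1
byte 11: (e9 XOR 5f) XOR 6f = b6 XOR 6f = d9

01101111 10001000 00111000 00000111 00101111 00101010 00000110 01001011 10010111 11100010 10100001 11011001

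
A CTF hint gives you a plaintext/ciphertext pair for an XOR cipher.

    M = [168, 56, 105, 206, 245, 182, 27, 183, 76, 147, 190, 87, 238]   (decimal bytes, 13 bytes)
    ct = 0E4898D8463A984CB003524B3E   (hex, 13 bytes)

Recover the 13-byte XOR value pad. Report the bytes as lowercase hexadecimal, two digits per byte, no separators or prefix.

Since ct = M ⊕ pad, XORing both sides with M gives pad = M ⊕ ct.
168 XOR  14 = 166
 56 XOR  72 = 112
105 XOR 152 = 241
206 XOR 216 =  22
245 XOR  70 = 179
182 XOR  58 = 140
 27 XOR 152 = 131
183 XOR  76 = 251
 76 XOR 176 = 252
147 XOR   3 = 144
190 XOR  82 = 236
 87 XOR  75 =  28
238 XOR  62 = 208

a670f116b38c83fbfc90ec1cd0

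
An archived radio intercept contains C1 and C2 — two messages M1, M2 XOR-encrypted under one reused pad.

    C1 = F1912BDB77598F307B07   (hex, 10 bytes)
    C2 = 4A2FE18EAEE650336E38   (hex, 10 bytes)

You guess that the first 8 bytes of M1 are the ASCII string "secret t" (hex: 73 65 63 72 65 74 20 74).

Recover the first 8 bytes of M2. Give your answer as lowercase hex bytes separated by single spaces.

First, C1 ⊕ C2 = (M1 ⊕ K) ⊕ (M2 ⊕ K) = M1 ⊕ M2, so the key drops out. Then M2 = (M1 ⊕ M2) ⊕ M1 over the first 8 bytes.
byte 0: (f1 XOR 4a) XOR 73 = bb XOR 73 = c8
byte 1: (91 XOR 2f) XOR 65 = be XOR 65 = db
byte 2: (2b XOR e1) XOR 63 = ca XOR 63 = a9
byte 3: (db XOR 8e) XOR 72 = 55 XOR 72 = 27
byte 4: (77 XOR ae) XOR 65 = d9 XOR 65 = bc
byte 5: (59 XOR e6) XOR 74 = bf XOR 74 = cb
byte 6: (8f XOR 50) XOR 20 = df XOR 20 = ff
byte 7: (30 XOR 33) XOR 74 = 03 XOR 74 = 77

c8 db a9 27 bc cb ff 77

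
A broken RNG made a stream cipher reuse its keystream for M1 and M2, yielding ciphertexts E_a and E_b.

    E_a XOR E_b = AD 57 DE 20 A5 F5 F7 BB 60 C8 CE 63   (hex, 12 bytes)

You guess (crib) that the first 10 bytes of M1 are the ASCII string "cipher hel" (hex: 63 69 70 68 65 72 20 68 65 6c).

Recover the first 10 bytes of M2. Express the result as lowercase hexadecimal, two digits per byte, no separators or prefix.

Since E_a ⊕ E_b = M1 ⊕ M2, XORing with the guessed M1 bytes yields the corresponding M2 bytes: M2 = (E_a ⊕ E_b) ⊕ M1.
byte 0: ad xor 63 = ce
byte 1: 57 xor 69 = 3e
byte 2: de xor 70 = ae
byte 3: 20 xor 68 = 48
byte 4: a5 xor 65 = c0
byte 5: f5 xor 72 = 87
byte 6: f7 xor 20 = d7
byte 7: bb xor 68 = d3
byte 8: 60 xor 65 = 05
byte 9: c8 xor 6c = a4

ce3eae48c087d7d305a4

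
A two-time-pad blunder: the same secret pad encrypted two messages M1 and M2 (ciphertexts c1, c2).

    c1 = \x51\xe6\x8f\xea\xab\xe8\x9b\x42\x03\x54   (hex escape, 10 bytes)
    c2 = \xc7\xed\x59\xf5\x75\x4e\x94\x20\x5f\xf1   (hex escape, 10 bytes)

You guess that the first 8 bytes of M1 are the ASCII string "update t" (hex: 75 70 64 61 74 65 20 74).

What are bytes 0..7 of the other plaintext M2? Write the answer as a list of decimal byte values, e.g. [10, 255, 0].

[227, 123, 178, 126, 170, 195, 47, 22]

First, c1 ⊕ c2 = (M1 ⊕ K) ⊕ (M2 ⊕ K) = M1 ⊕ M2, so the key drops out. Then M2 = (M1 ⊕ M2) ⊕ M1 over the first 8 bytes.
byte 0: (51 ^ c7) ^ 75 = 96 ^ 75 = e3
byte 1: (e6 ^ ed) ^ 70 = 0b ^ 70 = 7b
byte 2: (8f ^ 59) ^ 64 = d6 ^ 64 = b2
byte 3: (ea ^ f5) ^ 61 = 1f ^ 61 = 7e
byte 4: (ab ^ 75) ^ 74 = de ^ 74 = aa
byte 5: (e8 ^ 4e) ^ 65 = a6 ^ 65 = c3
byte 6: (9b ^ 94) ^ 20 = 0f ^ 20 = 2f
byte 7: (42 ^ 20) ^ 74 = 62 ^ 74 = 16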